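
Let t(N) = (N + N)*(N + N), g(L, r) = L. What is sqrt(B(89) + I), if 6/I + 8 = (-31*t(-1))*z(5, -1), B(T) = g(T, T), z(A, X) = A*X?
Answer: sqrt(926058)/102 ≈ 9.4345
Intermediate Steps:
B(T) = T
t(N) = 4*N**2 (t(N) = (2*N)*(2*N) = 4*N**2)
I = 1/102 (I = 6/(-8 + (-124*(-1)**2)*(5*(-1))) = 6/(-8 - 124*(-5)) = 6/(-8 + 620) = 6/612 = 6*(1/612) = 1/102 ≈ 0.0098039)
sqrt(B(89) + I) = sqrt(89 + 1/102) = sqrt(9079/102) = sqrt(926058)/102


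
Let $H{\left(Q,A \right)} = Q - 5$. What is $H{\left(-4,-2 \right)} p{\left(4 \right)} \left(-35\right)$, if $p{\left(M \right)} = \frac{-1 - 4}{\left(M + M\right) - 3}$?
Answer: $-315$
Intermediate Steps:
$H{\left(Q,A \right)} = -5 + Q$
$p{\left(M \right)} = - \frac{5}{-3 + 2 M}$ ($p{\left(M \right)} = - \frac{5}{2 M - 3} = - \frac{5}{-3 + 2 M}$)
$H{\left(-4,-2 \right)} p{\left(4 \right)} \left(-35\right) = \left(-5 - 4\right) \left(- \frac{5}{-3 + 2 \cdot 4}\right) \left(-35\right) = - 9 \left(- \frac{5}{-3 + 8}\right) \left(-35\right) = - 9 \left(- \frac{5}{5}\right) \left(-35\right) = - 9 \left(\left(-5\right) \frac{1}{5}\right) \left(-35\right) = \left(-9\right) \left(-1\right) \left(-35\right) = 9 \left(-35\right) = -315$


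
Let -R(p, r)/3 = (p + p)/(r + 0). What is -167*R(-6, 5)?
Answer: -6012/5 ≈ -1202.4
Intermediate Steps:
R(p, r) = -6*p/r (R(p, r) = -3*(p + p)/(r + 0) = -3*2*p/r = -6*p/r)
-167*R(-6, 5) = -(-1002)*(-6)/5 = -167*36/5 = -6012/5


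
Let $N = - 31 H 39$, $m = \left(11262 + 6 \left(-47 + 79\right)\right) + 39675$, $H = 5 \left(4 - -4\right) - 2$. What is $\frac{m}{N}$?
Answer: $- \frac{69}{62} \approx -1.1129$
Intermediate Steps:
$H = 38$ ($H = 5 \left(4 + 4\right) - 2 = 5 \cdot 8 - 2 = 40 - 2 = 38$)
$m = 51129$ ($m = \left(11262 + 6 \cdot 32\right) + 39675 = \left(11262 + 192\right) + 39675 = 11454 + 39675 = 51129$)
$N = -45942$ ($N = \left(-31\right) 38 \cdot 39 = \left(-1178\right) 39 = -45942$)
$\frac{m}{N} = \frac{51129}{-45942} = 51129 \left(- \frac{1}{45942}\right) = - \frac{69}{62}$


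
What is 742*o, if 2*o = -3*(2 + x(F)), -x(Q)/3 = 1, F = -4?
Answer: 1113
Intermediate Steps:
x(Q) = -3 (x(Q) = -3*1 = -3)
o = 3/2 (o = (-3*(2 - 3))/2 = (-3*(-1))/2 = (1/2)*3 = 3/2 ≈ 1.5000)
742*o = 742*(3/2) = 1113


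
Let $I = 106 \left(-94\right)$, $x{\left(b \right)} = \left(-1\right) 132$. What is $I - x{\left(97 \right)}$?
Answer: $-9832$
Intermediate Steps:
$x{\left(b \right)} = -132$
$I = -9964$
$I - x{\left(97 \right)} = -9964 - -132 = -9964 + 132 = -9832$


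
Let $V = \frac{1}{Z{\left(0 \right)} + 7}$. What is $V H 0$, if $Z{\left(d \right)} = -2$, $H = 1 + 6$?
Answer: $0$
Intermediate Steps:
$H = 7$
$V = \frac{1}{5}$ ($V = \frac{1}{-2 + 7} = \frac{1}{5} \approx 0.2$)
$V H 0 = \frac{1}{5} \cdot 7 \cdot 0 = \frac{7}{5} \cdot 0 = 0$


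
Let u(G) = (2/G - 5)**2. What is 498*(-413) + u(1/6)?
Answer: -205625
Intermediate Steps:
u(G) = (-5 + 2/G)**2
498*(-413) + u(1/6) = 498*(-413) + (-2 + 5/6)**2/(1/6)**2 = -205674 + (-2 + 5*(1/6))**2/6**(-2) = -205674 + 36*(-2 + 5/6)**2 = -205674 + 36*(-7/6)**2 = -205674 + 36*(49/36) = -205674 + 49 = -205625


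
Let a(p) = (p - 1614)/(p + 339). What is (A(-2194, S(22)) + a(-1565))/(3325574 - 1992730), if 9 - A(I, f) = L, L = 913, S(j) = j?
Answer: -1105125/1634066744 ≈ -0.00067630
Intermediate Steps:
a(p) = (-1614 + p)/(339 + p)
A(I, f) = -904 (A(I, f) = 9 - 1*913 = 9 - 913 = -904)
(A(-2194, S(22)) + a(-1565))/(3325574 - 1992730) = (-904 + (-1614 - 1565)/(339 - 1565))/(3325574 - 1992730) = (-904 - 3179/(-1226))/1332844 = (-904 - 1/1226*(-3179))*(1/1332844) = (-904 + 3179/1226)*(1/1332844) = -1105125/1226*1/1332844 = -1105125/1634066744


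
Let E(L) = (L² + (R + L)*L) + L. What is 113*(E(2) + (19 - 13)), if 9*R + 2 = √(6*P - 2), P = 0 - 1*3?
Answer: 15820/9 + 452*I*√5/9 ≈ 1757.8 + 112.3*I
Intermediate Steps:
P = -3 (P = 0 - 3 = -3)
R = -2/9 + 2*I*√5/9 (R = -2/9 + √(6*(-3) - 2)/9 = -2/9 + √(-18 - 2)/9 = -2/9 + √(-20)/9 = -2/9 + (2*I*√5)/9 = -2/9 + 2*I*√5/9 ≈ -0.22222 + 0.4969*I)
E(L) = L + L² + L*(-2/9 + L + 2*I*√5/9) (E(L) = (L² + ((-2/9 + 2*I*√5/9) + L)*L) + L = (L² + (-2/9 + L + 2*I*√5/9)*L) + L = (L² + L*(-2/9 + L + 2*I*√5/9)) + L = L + L² + L*(-2/9 + L + 2*I*√5/9))
113*(E(2) + (19 - 13)) = 113*((⅑)*2*(7 + 18*2 + 2*I*√5) + (19 - 13)) = 113*((⅑)*2*(7 + 36 + 2*I*√5) + 6) = 113*((⅑)*2*(43 + 2*I*√5) + 6) = 113*((86/9 + 4*I*√5/9) + 6) = 113*(140/9 + 4*I*√5/9) = 15820/9 + 452*I*√5/9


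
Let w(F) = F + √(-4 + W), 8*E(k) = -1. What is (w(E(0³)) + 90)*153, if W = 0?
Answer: 110007/8 + 306*I ≈ 13751.0 + 306.0*I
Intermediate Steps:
E(k) = -⅛ (E(k) = (⅛)*(-1) = -⅛)
w(F) = F + 2*I (w(F) = F + √(-4 + 0) = F + √(-4) = F + 2*I)
(w(E(0³)) + 90)*153 = ((-⅛ + 2*I) + 90)*153 = (719/8 + 2*I)*153 = 110007/8 + 306*I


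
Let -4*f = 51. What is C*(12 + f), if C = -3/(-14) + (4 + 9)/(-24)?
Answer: 55/224 ≈ 0.24554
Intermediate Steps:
f = -51/4 (f = -¼*51 = -51/4 ≈ -12.750)
C = -55/168 (C = -3*(-1/14) + 13*(-1/24) = 3/14 - 13/24 = -55/168 ≈ -0.32738)
C*(12 + f) = -55*(12 - 51/4)/168 = -55/168*(-¾) = 55/224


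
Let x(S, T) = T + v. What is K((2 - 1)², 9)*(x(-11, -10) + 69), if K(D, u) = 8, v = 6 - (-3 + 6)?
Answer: 496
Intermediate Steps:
v = 3 (v = 6 - 1*3 = 6 - 3 = 3)
x(S, T) = 3 + T (x(S, T) = T + 3 = 3 + T)
K((2 - 1)², 9)*(x(-11, -10) + 69) = 8*((3 - 10) + 69) = 8*(-7 + 69) = 8*62 = 496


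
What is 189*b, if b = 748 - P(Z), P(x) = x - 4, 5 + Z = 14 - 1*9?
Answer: 142128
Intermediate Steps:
Z = 0 (Z = -5 + (14 - 1*9) = -5 + (14 - 9) = -5 + 5 = 0)
P(x) = -4 + x
b = 752 (b = 748 - (-4 + 0) = 748 - 1*(-4) = 748 + 4 = 752)
189*b = 189*752 = 142128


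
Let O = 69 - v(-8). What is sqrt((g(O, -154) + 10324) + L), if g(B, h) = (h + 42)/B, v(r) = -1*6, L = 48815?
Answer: sqrt(13305939)/15 ≈ 243.18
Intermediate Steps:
v(r) = -6
O = 75 (O = 69 - 1*(-6) = 69 + 6 = 75)
g(B, h) = (42 + h)/B
sqrt((g(O, -154) + 10324) + L) = sqrt(((42 - 154)/75 + 10324) + 48815) = sqrt(((1/75)*(-112) + 10324) + 48815) = sqrt((-112/75 + 10324) + 48815) = sqrt(774188/75 + 48815) = sqrt(4435313/75) = sqrt(13305939)/15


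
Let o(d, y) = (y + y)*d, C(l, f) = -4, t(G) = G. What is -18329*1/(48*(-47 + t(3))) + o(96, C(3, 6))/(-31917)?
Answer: 195542903/22469568 ≈ 8.7026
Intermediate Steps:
o(d, y) = 2*d*y (o(d, y) = (2*y)*d = 2*d*y)
-18329*1/(48*(-47 + t(3))) + o(96, C(3, 6))/(-31917) = -18329*1/(48*(-47 + 3)) + (2*96*(-4))/(-31917) = -18329/((-44*48)) - 768*(-1/31917) = -18329/(-2112) + 256/10639 = -18329*(-1/2112) + 256/10639 = 18329/2112 + 256/10639 = 195542903/22469568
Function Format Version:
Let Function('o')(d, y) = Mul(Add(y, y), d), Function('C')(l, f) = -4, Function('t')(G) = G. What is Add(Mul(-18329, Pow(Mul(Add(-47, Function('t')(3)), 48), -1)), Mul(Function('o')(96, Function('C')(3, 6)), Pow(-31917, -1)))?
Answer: Rational(195542903, 22469568) ≈ 8.7026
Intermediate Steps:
Function('o')(d, y) = Mul(2, d, y) (Function('o')(d, y) = Mul(Mul(2, y), d) = Mul(2, d, y))
Add(Mul(-18329, Pow(Mul(Add(-47, Function('t')(3)), 48), -1)), Mul(Function('o')(96, Function('C')(3, 6)), Pow(-31917, -1))) = Add(Mul(-18329, Pow(Mul(Add(-47, 3), 48), -1)), Mul(Mul(2, 96, -4), Pow(-31917, -1))) = Add(Mul(-18329, Pow(Mul(-44, 48), -1)), Mul(-768, Rational(-1, 31917))) = Add(Mul(-18329, Pow(-2112, -1)), Rational(256, 10639)) = Add(Mul(-18329, Rational(-1, 2112)), Rational(256, 10639)) = Add(Rational(18329, 2112), Rational(256, 10639)) = Rational(195542903, 22469568)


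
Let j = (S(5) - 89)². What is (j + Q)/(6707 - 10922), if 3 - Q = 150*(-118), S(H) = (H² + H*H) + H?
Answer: -18859/4215 ≈ -4.4743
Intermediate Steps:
S(H) = H + 2*H² (S(H) = (H² + H²) + H = 2*H² + H = H + 2*H²)
Q = 17703 (Q = 3 - 150*(-118) = 3 - 1*(-17700) = 3 + 17700 = 17703)
j = 1156 (j = (5*(1 + 2*5) - 89)² = (5*(1 + 10) - 89)² = (5*11 - 89)² = (55 - 89)² = (-34)² = 1156)
(j + Q)/(6707 - 10922) = (1156 + 17703)/(6707 - 10922) = 18859/(-4215) = 18859*(-1/4215) = -18859/4215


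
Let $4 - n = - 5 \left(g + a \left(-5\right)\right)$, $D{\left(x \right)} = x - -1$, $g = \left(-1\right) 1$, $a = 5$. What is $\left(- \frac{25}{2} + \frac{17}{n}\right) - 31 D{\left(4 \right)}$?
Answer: $- \frac{10561}{63} \approx -167.64$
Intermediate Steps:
$g = -1$
$D{\left(x \right)} = 1 + x$ ($D{\left(x \right)} = x + 1 = 1 + x$)
$n = -126$ ($n = 4 - - 5 \left(-1 + 5 \left(-5\right)\right) = 4 - - 5 \left(-1 - 25\right) = 4 - \left(-5\right) \left(-26\right) = 4 - 130 = -126$)
$\left(- \frac{25}{2} + \frac{17}{n}\right) - 31 D{\left(4 \right)} = \left(- \frac{25}{2} + \frac{17}{-126}\right) - 31 \left(1 + 4\right) = \left(\left(-25\right) \frac{1}{2} + 17 \left(- \frac{1}{126}\right)\right) - 155 = \left(- \frac{25}{2} - \frac{17}{126}\right) - 155 = - \frac{796}{63} - 155 = - \frac{10561}{63}$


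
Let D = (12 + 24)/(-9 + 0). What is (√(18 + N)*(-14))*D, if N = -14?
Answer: 112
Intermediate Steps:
D = -4 (D = 36/(-9) = 36*(-⅑) = -4)
(√(18 + N)*(-14))*D = (√(18 - 14)*(-14))*(-4) = (√4*(-14))*(-4) = (2*(-14))*(-4) = -28*(-4) = 112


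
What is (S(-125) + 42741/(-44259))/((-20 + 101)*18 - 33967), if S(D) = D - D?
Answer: 14247/479605277 ≈ 2.9706e-5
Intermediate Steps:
S(D) = 0
(S(-125) + 42741/(-44259))/((-20 + 101)*18 - 33967) = (0 + 42741/(-44259))/((-20 + 101)*18 - 33967) = (0 + 42741*(-1/44259))/(81*18 - 33967) = (0 - 14247/14753)/(1458 - 33967) = -14247/14753/(-32509) = -14247/14753*(-1/32509) = 14247/479605277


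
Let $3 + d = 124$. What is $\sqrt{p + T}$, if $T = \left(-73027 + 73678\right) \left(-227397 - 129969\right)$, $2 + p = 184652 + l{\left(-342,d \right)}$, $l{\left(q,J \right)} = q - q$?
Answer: $2 i \sqrt{58115154} \approx 15247.0 i$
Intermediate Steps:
$d = 121$ ($d = -3 + 124 = 121$)
$l{\left(q,J \right)} = 0$
$p = 184650$ ($p = -2 + \left(184652 + 0\right) = -2 + 184652 = 184650$)
$T = -232645266$ ($T = 651 \left(-357366\right) = -232645266$)
$\sqrt{p + T} = \sqrt{184650 - 232645266} = \sqrt{-232460616} = 2 i \sqrt{58115154}$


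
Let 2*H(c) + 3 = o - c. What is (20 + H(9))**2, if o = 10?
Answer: 361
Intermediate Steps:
H(c) = 7/2 - c/2 (H(c) = -3/2 + (10 - c)/2 = -3/2 + (5 - c/2) = 7/2 - c/2)
(20 + H(9))**2 = (20 + (7/2 - 1/2*9))**2 = (20 + (7/2 - 9/2))**2 = (20 - 1)**2 = 19**2 = 361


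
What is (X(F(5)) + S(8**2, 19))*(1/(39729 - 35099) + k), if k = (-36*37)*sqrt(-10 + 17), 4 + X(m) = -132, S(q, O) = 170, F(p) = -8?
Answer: 17/2315 - 45288*sqrt(7) ≈ -1.1982e+5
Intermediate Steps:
X(m) = -136 (X(m) = -4 - 132 = -136)
k = -1332*sqrt(7) ≈ -3524.1
(X(F(5)) + S(8**2, 19))*(1/(39729 - 35099) + k) = (-136 + 170)*(1/(39729 - 35099) - 1332*sqrt(7)) = 34*(1/4630 - 1332*sqrt(7)) = 17/2315 - 45288*sqrt(7)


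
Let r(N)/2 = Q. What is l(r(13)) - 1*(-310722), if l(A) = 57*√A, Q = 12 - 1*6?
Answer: 310722 + 114*√3 ≈ 3.1092e+5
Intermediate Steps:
Q = 6 (Q = 12 - 6 = 6)
r(N) = 12 (r(N) = 2*6 = 12)
l(r(13)) - 1*(-310722) = 57*√12 - 1*(-310722) = 57*(2*√3) + 310722 = 114*√3 + 310722 = 310722 + 114*√3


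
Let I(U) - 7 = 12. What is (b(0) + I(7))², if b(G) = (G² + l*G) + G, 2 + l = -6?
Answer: 361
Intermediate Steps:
l = -8 (l = -2 - 6 = -8)
I(U) = 19 (I(U) = 7 + 12 = 19)
b(G) = G² - 7*G (b(G) = (G² - 8*G) + G = G² - 7*G)
(b(0) + I(7))² = (0*(-7 + 0) + 19)² = (0*(-7) + 19)² = (0 + 19)² = 19² = 361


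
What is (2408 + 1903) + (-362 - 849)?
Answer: 3100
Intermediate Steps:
(2408 + 1903) + (-362 - 849) = 4311 - 1211 = 3100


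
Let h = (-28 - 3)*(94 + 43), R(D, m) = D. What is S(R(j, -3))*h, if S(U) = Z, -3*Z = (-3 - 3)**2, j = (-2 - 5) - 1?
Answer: 50964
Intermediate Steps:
j = -8 (j = -7 - 1 = -8)
Z = -12 (Z = -(-3 - 3)**2/3 = -1/3*(-6)**2 = -1/3*36 = -12)
S(U) = -12
h = -4247 (h = -31*137 = -4247)
S(R(j, -3))*h = -12*(-4247) = 50964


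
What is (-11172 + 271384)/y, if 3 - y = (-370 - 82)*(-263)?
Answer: -260212/118873 ≈ -2.1890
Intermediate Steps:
y = -118873 (y = 3 - (-370 - 82)*(-263) = 3 - (-452)*(-263) = 3 - 1*118876 = 3 - 118876 = -118873)
(-11172 + 271384)/y = (-11172 + 271384)/(-118873) = 260212*(-1/118873) = -260212/118873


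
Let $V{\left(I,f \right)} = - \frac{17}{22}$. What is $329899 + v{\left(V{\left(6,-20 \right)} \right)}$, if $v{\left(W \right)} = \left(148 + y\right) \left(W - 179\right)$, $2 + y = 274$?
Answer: $\frac{2798339}{11} \approx 2.5439 \cdot 10^{5}$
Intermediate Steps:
$y = 272$ ($y = -2 + 274 = 272$)
$V{\left(I,f \right)} = - \frac{17}{22}$ ($V{\left(I,f \right)} = \left(-17\right) \frac{1}{22} = - \frac{17}{22}$)
$v{\left(W \right)} = -75180 + 420 W$ ($v{\left(W \right)} = \left(148 + 272\right) \left(W - 179\right) = 420 \left(-179 + W\right) = -75180 + 420 W$)
$329899 + v{\left(V{\left(6,-20 \right)} \right)} = 329899 + \left(-75180 + 420 \left(- \frac{17}{22}\right)\right) = 329899 - \frac{830550}{11} = \frac{2798339}{11}$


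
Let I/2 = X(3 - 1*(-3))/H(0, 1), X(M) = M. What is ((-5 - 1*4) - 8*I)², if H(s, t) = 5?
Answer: 19881/25 ≈ 795.24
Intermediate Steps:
I = 12/5 (I = 2*((3 - 1*(-3))/5) = 2*((3 + 3)*(⅕)) = 2*(6*(⅕)) = 2*(6/5) = 12/5 ≈ 2.4000)
((-5 - 1*4) - 8*I)² = ((-5 - 1*4) - 8*12/5)² = ((-5 - 4) - 96/5)² = (-9 - 96/5)² = (-141/5)² = 19881/25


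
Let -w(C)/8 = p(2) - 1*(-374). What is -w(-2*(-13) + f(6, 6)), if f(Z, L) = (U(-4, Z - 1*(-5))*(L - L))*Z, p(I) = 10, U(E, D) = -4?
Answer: 3072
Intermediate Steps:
f(Z, L) = 0 (f(Z, L) = (-4*(L - L))*Z = (-4*0)*Z = 0*Z = 0)
w(C) = -3072 (w(C) = -8*(10 - 1*(-374)) = -8*(10 + 374) = -8*384 = -3072)
-w(-2*(-13) + f(6, 6)) = -1*(-3072) = 3072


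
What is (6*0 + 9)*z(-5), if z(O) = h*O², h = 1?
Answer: 225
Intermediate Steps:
z(O) = O² (z(O) = 1*O² = O²)
(6*0 + 9)*z(-5) = (6*0 + 9)*(-5)² = (0 + 9)*25 = 9*25 = 225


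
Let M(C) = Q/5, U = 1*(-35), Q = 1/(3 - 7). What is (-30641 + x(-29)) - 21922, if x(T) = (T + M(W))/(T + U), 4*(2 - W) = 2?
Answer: -67280059/1280 ≈ -52563.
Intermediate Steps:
W = 3/2 (W = 2 - ¼*2 = 2 - ½ = 3/2 ≈ 1.5000)
Q = -¼ (Q = 1/(-4) = -¼ ≈ -0.25000)
U = -35
M(C) = -1/20 (M(C) = -¼/5 = -¼*⅕ = -1/20)
x(T) = (-1/20 + T)/(-35 + T) (x(T) = (T - 1/20)/(T - 35) = (-1/20 + T)/(-35 + T))
(-30641 + x(-29)) - 21922 = (-30641 + (-1/20 - 29)/(-35 - 29)) - 21922 = (-30641 - 581/20/(-64)) - 21922 = (-30641 - 1/64*(-581/20)) - 21922 = (-30641 + 581/1280) - 21922 = -39219899/1280 - 21922 = -67280059/1280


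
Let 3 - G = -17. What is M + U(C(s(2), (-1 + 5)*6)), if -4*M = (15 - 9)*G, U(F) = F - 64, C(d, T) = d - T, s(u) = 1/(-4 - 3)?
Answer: -827/7 ≈ -118.14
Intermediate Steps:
G = 20 (G = 3 - 1*(-17) = 3 + 17 = 20)
s(u) = -⅐ (s(u) = 1/(-7) = -⅐)
U(F) = -64 + F
M = -30 (M = -(15 - 9)*20/4 = -3*20/2 = -¼*120 = -30)
M + U(C(s(2), (-1 + 5)*6)) = -30 + (-64 + (-⅐ - (-1 + 5)*6)) = -30 + (-64 + (-⅐ - 4*6)) = -30 + (-64 + (-⅐ - 1*24)) = -30 + (-64 + (-⅐ - 24)) = -30 + (-64 - 169/7) = -30 - 617/7 = -827/7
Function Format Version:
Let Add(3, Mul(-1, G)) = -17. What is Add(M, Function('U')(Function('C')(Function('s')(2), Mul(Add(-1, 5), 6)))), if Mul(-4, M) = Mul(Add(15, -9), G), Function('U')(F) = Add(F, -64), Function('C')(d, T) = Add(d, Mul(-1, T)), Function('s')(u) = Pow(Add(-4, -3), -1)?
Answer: Rational(-827, 7) ≈ -118.14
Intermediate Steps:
G = 20 (G = Add(3, Mul(-1, -17)) = Add(3, 17) = 20)
Function('s')(u) = Rational(-1, 7) (Function('s')(u) = Pow(-7, -1) = Rational(-1, 7))
Function('U')(F) = Add(-64, F)
M = -30 (M = Mul(Rational(-1, 4), Mul(Add(15, -9), 20)) = Mul(Rational(-1, 4), Mul(6, 20)) = Mul(Rational(-1, 4), 120) = -30)
Add(M, Function('U')(Function('C')(Function('s')(2), Mul(Add(-1, 5), 6)))) = Add(-30, Add(-64, Add(Rational(-1, 7), Mul(-1, Mul(Add(-1, 5), 6))))) = Add(-30, Add(-64, Add(Rational(-1, 7), Mul(-1, Mul(4, 6))))) = Add(-30, Add(-64, Add(Rational(-1, 7), Mul(-1, 24)))) = Add(-30, Add(-64, Add(Rational(-1, 7), -24))) = Add(-30, Add(-64, Rational(-169, 7))) = Add(-30, Rational(-617, 7)) = Rational(-827, 7)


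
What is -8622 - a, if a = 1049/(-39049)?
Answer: -336679429/39049 ≈ -8622.0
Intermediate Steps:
a = -1049/39049 (a = 1049*(-1/39049) = -1049/39049 ≈ -0.026864)
-8622 - a = -8622 - 1*(-1049/39049) = -8622 + 1049/39049 = -336679429/39049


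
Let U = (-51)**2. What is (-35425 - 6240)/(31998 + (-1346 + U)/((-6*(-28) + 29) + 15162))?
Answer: -639932735/491458537 ≈ -1.3021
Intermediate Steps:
U = 2601
(-35425 - 6240)/(31998 + (-1346 + U)/((-6*(-28) + 29) + 15162)) = (-35425 - 6240)/(31998 + (-1346 + 2601)/((-6*(-28) + 29) + 15162)) = -41665/(31998 + 1255/((168 + 29) + 15162)) = -41665/(31998 + 1255/(197 + 15162)) = -41665/(31998 + 1255/15359) = -41665/491458537/15359 = -41665*15359/491458537 = -639932735/491458537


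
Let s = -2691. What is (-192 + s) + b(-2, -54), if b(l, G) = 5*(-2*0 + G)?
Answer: -3153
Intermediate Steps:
b(l, G) = 5*G (b(l, G) = 5*(0 + G) = 5*G)
(-192 + s) + b(-2, -54) = (-192 - 2691) + 5*(-54) = -2883 - 270 = -3153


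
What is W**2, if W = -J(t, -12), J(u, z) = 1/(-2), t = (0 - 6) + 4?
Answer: 1/4 ≈ 0.25000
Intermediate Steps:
t = -2 (t = -6 + 4 = -2)
J(u, z) = -1/2
W = 1/2 (W = -1*(-1/2) = 1/2 ≈ 0.50000)
W**2 = (1/2)**2 = 1/4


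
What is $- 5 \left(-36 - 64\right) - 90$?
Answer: $410$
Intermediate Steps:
$- 5 \left(-36 - 64\right) - 90 = \left(-5\right) \left(-100\right) - 90 = 500 - 90 = 410$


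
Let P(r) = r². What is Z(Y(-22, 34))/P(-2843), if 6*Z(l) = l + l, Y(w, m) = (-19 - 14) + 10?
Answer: -23/24247947 ≈ -9.4853e-7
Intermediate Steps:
Y(w, m) = -23 (Y(w, m) = -33 + 10 = -23)
Z(l) = l/3 (Z(l) = (l + l)/6 = (2*l)/6 = l/3)
Z(Y(-22, 34))/P(-2843) = ((⅓)*(-23))/((-2843)²) = -23/3/8082649 = -23/3*1/8082649 = -23/24247947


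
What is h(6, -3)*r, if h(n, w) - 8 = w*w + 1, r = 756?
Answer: 13608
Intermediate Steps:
h(n, w) = 9 + w**2 (h(n, w) = 8 + (w*w + 1) = 8 + (w**2 + 1) = 8 + (1 + w**2) = 9 + w**2)
h(6, -3)*r = (9 + (-3)**2)*756 = (9 + 9)*756 = 18*756 = 13608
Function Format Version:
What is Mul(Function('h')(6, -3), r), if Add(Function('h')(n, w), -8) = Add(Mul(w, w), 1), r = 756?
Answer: 13608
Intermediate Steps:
Function('h')(n, w) = Add(9, Pow(w, 2)) (Function('h')(n, w) = Add(8, Add(Mul(w, w), 1)) = Add(8, Add(Pow(w, 2), 1)) = Add(8, Add(1, Pow(w, 2))) = Add(9, Pow(w, 2)))
Mul(Function('h')(6, -3), r) = Mul(Add(9, Pow(-3, 2)), 756) = Mul(Add(9, 9), 756) = Mul(18, 756) = 13608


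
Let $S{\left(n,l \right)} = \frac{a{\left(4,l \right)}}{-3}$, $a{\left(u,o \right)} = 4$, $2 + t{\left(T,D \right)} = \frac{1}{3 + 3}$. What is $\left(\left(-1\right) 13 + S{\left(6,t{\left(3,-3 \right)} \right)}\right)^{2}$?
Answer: $\frac{1849}{9} \approx 205.44$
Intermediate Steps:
$t{\left(T,D \right)} = - \frac{11}{6}$ ($t{\left(T,D \right)} = -2 + \frac{1}{3 + 3} = -2 + \frac{1}{6} = - \frac{11}{6}$)
$S{\left(n,l \right)} = - \frac{4}{3}$ ($S{\left(n,l \right)} = \frac{4}{-3} = 4 \left(- \frac{1}{3}\right) = - \frac{4}{3}$)
$\left(\left(-1\right) 13 + S{\left(6,t{\left(3,-3 \right)} \right)}\right)^{2} = \left(\left(-1\right) 13 - \frac{4}{3}\right)^{2} = \left(-13 - \frac{4}{3}\right)^{2} = \left(- \frac{43}{3}\right)^{2} = \frac{1849}{9}$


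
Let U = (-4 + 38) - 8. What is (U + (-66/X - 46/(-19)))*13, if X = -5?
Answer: 51402/95 ≈ 541.07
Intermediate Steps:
U = 26 (U = 34 - 8 = 26)
(U + (-66/X - 46/(-19)))*13 = (26 + (-66/(-5) - 46/(-19)))*13 = (26 + (-66*(-⅕) - 46*(-1/19)))*13 = (26 + (66/5 + 46/19))*13 = (26 + 1484/95)*13 = (3954/95)*13 = 51402/95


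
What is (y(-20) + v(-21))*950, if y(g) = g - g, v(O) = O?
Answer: -19950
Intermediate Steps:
y(g) = 0
(y(-20) + v(-21))*950 = (0 - 21)*950 = -21*950 = -19950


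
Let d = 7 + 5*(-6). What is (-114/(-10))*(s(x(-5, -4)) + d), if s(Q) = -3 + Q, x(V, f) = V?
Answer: -1767/5 ≈ -353.40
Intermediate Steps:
d = -23 (d = 7 - 30 = -23)
(-114/(-10))*(s(x(-5, -4)) + d) = (-114/(-10))*((-3 - 5) - 23) = (-114*(-⅒))*(-8 - 23) = (57/5)*(-31) = -1767/5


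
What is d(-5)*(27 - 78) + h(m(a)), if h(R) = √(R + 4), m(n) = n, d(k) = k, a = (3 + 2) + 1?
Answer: 255 + √10 ≈ 258.16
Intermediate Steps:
a = 6 (a = 5 + 1 = 6)
h(R) = √(4 + R)
d(-5)*(27 - 78) + h(m(a)) = -5*(27 - 78) + √(4 + 6) = -5*(-51) + √10 = 255 + √10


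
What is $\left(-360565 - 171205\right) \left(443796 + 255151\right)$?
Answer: $-371679046190$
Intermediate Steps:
$\left(-360565 - 171205\right) \left(443796 + 255151\right) = \left(-531770\right) 698947 = -371679046190$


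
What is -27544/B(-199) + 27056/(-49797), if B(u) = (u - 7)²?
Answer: -629939246/528296373 ≈ -1.1924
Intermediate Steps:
B(u) = (-7 + u)²
-27544/B(-199) + 27056/(-49797) = -27544/(-7 - 199)² + 27056/(-49797) = -27544/((-206)²) + 27056*(-1/49797) = -27544/42436 - 27056/49797 = -27544*1/42436 - 27056/49797 = -6886/10609 - 27056/49797 = -629939246/528296373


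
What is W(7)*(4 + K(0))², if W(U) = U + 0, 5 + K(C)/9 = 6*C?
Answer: 11767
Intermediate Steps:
K(C) = -45 + 54*C (K(C) = -45 + 9*(6*C) = -45 + 54*C)
W(U) = U
W(7)*(4 + K(0))² = 7*(4 + (-45 + 54*0))² = 7*(4 + (-45 + 0))² = 7*(4 - 45)² = 7*(-41)² = 7*1681 = 11767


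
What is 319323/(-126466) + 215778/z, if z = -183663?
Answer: -28645466899/7742374986 ≈ -3.6998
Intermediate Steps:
319323/(-126466) + 215778/z = 319323/(-126466) + 215778/(-183663) = 319323*(-1/126466) + 215778*(-1/183663) = -319323/126466 - 71926/61221 = -28645466899/7742374986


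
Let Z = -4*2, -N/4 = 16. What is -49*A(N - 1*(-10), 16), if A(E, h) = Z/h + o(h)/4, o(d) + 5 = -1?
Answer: 98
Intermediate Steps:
N = -64 (N = -4*16 = -64)
o(d) = -6 (o(d) = -5 - 1 = -6)
Z = -8
A(E, h) = -3/2 - 8/h (A(E, h) = -8/h - 6/4 = -8/h - 6*¼ = -8/h - 3/2 = -3/2 - 8/h)
-49*A(N - 1*(-10), 16) = -49*(-3/2 - 8/16) = -49*(-3/2 - 8*1/16) = -49*(-3/2 - ½) = -49*(-2) = 98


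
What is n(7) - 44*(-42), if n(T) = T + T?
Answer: 1862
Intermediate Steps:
n(T) = 2*T
n(7) - 44*(-42) = 2*7 - 44*(-42) = 14 + 1848 = 1862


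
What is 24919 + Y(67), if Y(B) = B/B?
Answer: 24920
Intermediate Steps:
Y(B) = 1
24919 + Y(67) = 24919 + 1 = 24920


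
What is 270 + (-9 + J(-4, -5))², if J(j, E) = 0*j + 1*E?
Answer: 466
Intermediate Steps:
J(j, E) = E (J(j, E) = 0 + E = E)
270 + (-9 + J(-4, -5))² = 270 + (-9 - 5)² = 270 + (-14)² = 270 + 196 = 466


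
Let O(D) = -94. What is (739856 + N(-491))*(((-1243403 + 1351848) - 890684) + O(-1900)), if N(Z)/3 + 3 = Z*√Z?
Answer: -578806723051 + 1152376509*I*√491 ≈ -5.7881e+11 + 2.5535e+10*I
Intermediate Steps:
N(Z) = -9 + 3*Z^(3/2) (N(Z) = -9 + 3*(Z*√Z) = -9 + 3*Z^(3/2))
(739856 + N(-491))*(((-1243403 + 1351848) - 890684) + O(-1900)) = (739856 + (-9 + 3*(-491)^(3/2)))*(((-1243403 + 1351848) - 890684) - 94) = (739856 + (-9 + 3*(-491*I*√491)))*((108445 - 890684) - 94) = (739856 + (-9 - 1473*I*√491))*(-782239 - 94) = (739847 - 1473*I*√491)*(-782333) = -578806723051 + 1152376509*I*√491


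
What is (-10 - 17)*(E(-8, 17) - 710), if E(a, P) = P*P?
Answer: 11367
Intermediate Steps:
E(a, P) = P²
(-10 - 17)*(E(-8, 17) - 710) = (-10 - 17)*(17² - 710) = -27*(289 - 710) = -27*(-421) = 11367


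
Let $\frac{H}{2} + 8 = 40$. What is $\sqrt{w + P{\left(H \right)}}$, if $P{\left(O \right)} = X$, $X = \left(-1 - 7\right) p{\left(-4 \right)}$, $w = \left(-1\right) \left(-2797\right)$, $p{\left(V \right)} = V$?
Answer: $\sqrt{2829} \approx 53.188$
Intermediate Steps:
$H = 64$ ($H = -16 + 2 \cdot 40 = -16 + 80 = 64$)
$w = 2797$
$X = 32$ ($X = \left(-1 - 7\right) \left(-4\right) = \left(-8\right) \left(-4\right) = 32$)
$P{\left(O \right)} = 32$
$\sqrt{w + P{\left(H \right)}} = \sqrt{2797 + 32} = \sqrt{2829}$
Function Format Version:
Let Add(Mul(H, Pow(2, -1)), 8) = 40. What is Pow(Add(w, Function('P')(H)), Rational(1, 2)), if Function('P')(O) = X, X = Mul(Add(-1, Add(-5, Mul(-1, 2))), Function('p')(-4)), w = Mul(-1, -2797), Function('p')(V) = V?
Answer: Pow(2829, Rational(1, 2)) ≈ 53.188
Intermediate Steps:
H = 64 (H = Add(-16, Mul(2, 40)) = Add(-16, 80) = 64)
w = 2797
X = 32 (X = Mul(Add(-1, Add(-5, Mul(-1, 2))), -4) = Mul(Add(-1, Add(-5, -2)), -4) = Mul(Add(-1, -7), -4) = Mul(-8, -4) = 32)
Function('P')(O) = 32
Pow(Add(w, Function('P')(H)), Rational(1, 2)) = Pow(Add(2797, 32), Rational(1, 2)) = Pow(2829, Rational(1, 2))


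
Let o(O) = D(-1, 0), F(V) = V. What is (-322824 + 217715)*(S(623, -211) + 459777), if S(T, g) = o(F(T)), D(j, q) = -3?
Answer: -48326385366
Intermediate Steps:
o(O) = -3
S(T, g) = -3
(-322824 + 217715)*(S(623, -211) + 459777) = (-322824 + 217715)*(-3 + 459777) = -105109*459774 = -48326385366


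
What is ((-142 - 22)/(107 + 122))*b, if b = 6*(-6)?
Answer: 5904/229 ≈ 25.782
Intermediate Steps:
b = -36
((-142 - 22)/(107 + 122))*b = ((-142 - 22)/(107 + 122))*(-36) = -164/229*(-36) = 5904/229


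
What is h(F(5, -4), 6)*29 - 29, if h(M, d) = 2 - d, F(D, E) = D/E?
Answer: -145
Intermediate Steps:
h(F(5, -4), 6)*29 - 29 = (2 - 1*6)*29 - 29 = (2 - 6)*29 - 29 = -4*29 - 29 = -116 - 29 = -145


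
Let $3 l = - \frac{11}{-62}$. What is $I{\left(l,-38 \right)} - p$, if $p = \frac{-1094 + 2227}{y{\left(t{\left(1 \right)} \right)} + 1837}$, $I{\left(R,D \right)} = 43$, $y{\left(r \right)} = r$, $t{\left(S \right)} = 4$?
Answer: $\frac{78030}{1841} \approx 42.385$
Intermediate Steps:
$l = \frac{11}{186}$ ($l = \frac{\left(-11\right) \frac{1}{-62}}{3} = \frac{\left(-11\right) \left(- \frac{1}{62}\right)}{3} = \frac{1}{3} \cdot \frac{11}{62} = \frac{11}{186} \approx 0.05914$)
$p = \frac{1133}{1841}$ ($p = \frac{-1094 + 2227}{4 + 1837} = \frac{1133}{1841} \approx 0.61543$)
$I{\left(l,-38 \right)} - p = 43 - \frac{1133}{1841} = \frac{78030}{1841}$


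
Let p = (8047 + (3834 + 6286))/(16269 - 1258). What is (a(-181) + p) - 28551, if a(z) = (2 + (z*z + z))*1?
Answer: 60527508/15011 ≈ 4032.2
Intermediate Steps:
p = 18167/15011 (p = (8047 + 10120)/15011 = 18167*(1/15011) = 18167/15011 ≈ 1.2102)
a(z) = 2 + z + z**2 (a(z) = (2 + (z**2 + z))*1 = (2 + (z + z**2))*1 = (2 + z + z**2)*1 = 2 + z + z**2)
(a(-181) + p) - 28551 = ((2 - 181 + (-181)**2) + 18167/15011) - 28551 = ((2 - 181 + 32761) + 18167/15011) - 28551 = (32582 + 18167/15011) - 28551 = 489106569/15011 - 28551 = 60527508/15011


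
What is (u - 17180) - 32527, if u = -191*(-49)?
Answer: -40348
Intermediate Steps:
u = 9359
(u - 17180) - 32527 = (9359 - 17180) - 32527 = -7821 - 32527 = -40348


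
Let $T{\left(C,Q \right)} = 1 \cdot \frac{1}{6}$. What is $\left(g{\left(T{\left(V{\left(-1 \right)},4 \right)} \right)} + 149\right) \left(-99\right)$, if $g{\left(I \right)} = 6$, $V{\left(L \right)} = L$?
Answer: $-15345$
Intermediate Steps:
$T{\left(C,Q \right)} = \frac{1}{6}$ ($T{\left(C,Q \right)} = 1 \cdot \frac{1}{6} = \frac{1}{6}$)
$\left(g{\left(T{\left(V{\left(-1 \right)},4 \right)} \right)} + 149\right) \left(-99\right) = \left(6 + 149\right) \left(-99\right) = 155 \left(-99\right) = -15345$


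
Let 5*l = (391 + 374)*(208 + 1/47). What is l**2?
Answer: 2237659966161/2209 ≈ 1.0130e+9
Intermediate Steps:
l = 1495881/47 (l = ((391 + 374)*(208 + 1/47))/5 = (765*(208 + 1/47))/5 = (765*(9777/47))/5 = (1/5)*(7479405/47) = 1495881/47 ≈ 31827.)
l**2 = (1495881/47)**2 = 2237659966161/2209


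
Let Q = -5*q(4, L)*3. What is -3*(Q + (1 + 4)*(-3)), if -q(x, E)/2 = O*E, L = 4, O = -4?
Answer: 1485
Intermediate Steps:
q(x, E) = 8*E (q(x, E) = -(-8)*E = 8*E)
Q = -480 (Q = -40*4*3 = -5*32*3 = -160*3 = -480)
-3*(Q + (1 + 4)*(-3)) = -3*(-480 + (1 + 4)*(-3)) = -3*(-480 + 5*(-3)) = -3*(-480 - 15) = -3*(-495) = 1485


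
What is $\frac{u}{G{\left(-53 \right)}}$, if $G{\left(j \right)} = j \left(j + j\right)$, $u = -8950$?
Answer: $- \frac{4475}{2809} \approx -1.5931$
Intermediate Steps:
$G{\left(j \right)} = 2 j^{2}$ ($G{\left(j \right)} = j 2 j = 2 j^{2}$)
$\frac{u}{G{\left(-53 \right)}} = - \frac{8950}{2 \left(-53\right)^{2}} = - \frac{8950}{2 \cdot 2809} = - \frac{8950}{5618} = \left(-8950\right) \frac{1}{5618} = - \frac{4475}{2809}$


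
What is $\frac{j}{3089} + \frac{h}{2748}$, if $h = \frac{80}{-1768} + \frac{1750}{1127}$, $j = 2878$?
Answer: $\frac{23463892852}{25169323361} \approx 0.93224$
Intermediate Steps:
$h = \frac{53640}{35581}$ ($h = 80 \left(- \frac{1}{1768}\right) + 1750 \cdot \frac{1}{1127} = - \frac{10}{221} + \frac{250}{161} = \frac{53640}{35581} \approx 1.5075$)
$\frac{j}{3089} + \frac{h}{2748} = \frac{2878}{3089} + \frac{53640}{35581 \cdot 2748} = 2878 \cdot \frac{1}{3089} + \frac{53640}{35581} \cdot \frac{1}{2748} = \frac{2878}{3089} + \frac{4470}{8148049} = \frac{23463892852}{25169323361}$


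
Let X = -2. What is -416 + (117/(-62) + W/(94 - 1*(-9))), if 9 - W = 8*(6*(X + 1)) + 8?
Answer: -2665589/6386 ≈ -417.41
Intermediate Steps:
W = 49 (W = 9 - (8*(6*(-2 + 1)) + 8) = 9 - (8*(6*(-1)) + 8) = 9 - (8*(-6) + 8) = 9 - (-48 + 8) = 9 - 1*(-40) = 9 + 40 = 49)
-416 + (117/(-62) + W/(94 - 1*(-9))) = -416 + (117/(-62) + 49/(94 - 1*(-9))) = -416 + (117*(-1/62) + 49/(94 + 9)) = -416 + (-117/62 + 49/103) = -416 - 9013/6386 = -2665589/6386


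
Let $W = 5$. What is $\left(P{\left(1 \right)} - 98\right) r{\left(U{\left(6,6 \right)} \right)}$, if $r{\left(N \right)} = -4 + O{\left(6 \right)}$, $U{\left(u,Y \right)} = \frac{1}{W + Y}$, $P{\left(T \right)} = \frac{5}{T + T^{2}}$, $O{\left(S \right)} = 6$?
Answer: $-191$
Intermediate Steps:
$U{\left(u,Y \right)} = \frac{1}{5 + Y}$
$r{\left(N \right)} = 2$ ($r{\left(N \right)} = -4 + 6 = 2$)
$\left(P{\left(1 \right)} - 98\right) r{\left(U{\left(6,6 \right)} \right)} = \left(\frac{5}{1 \left(1 + 1\right)} - 98\right) 2 = \left(5 \cdot 1 \cdot \frac{1}{2} - 98\right) 2 = \left(\frac{5}{2} - 98\right) 2 = \left(- \frac{191}{2}\right) 2 = -191$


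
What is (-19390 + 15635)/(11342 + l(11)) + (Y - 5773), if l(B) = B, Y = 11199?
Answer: 61597623/11353 ≈ 5425.7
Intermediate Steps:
(-19390 + 15635)/(11342 + l(11)) + (Y - 5773) = (-19390 + 15635)/(11342 + 11) + (11199 - 5773) = -3755/11353 + 5426 = 61597623/11353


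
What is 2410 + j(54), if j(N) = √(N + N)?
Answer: 2410 + 6*√3 ≈ 2420.4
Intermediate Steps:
j(N) = √2*√N (j(N) = √(2*N) = √2*√N)
2410 + j(54) = 2410 + √2*√54 = 2410 + √2*(3*√6) = 2410 + 6*√3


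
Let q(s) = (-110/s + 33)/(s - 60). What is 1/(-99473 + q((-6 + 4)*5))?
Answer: -35/3481577 ≈ -1.0053e-5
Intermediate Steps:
q(s) = (33 - 110/s)/(-60 + s)
1/(-99473 + q((-6 + 4)*5)) = 1/(-99473 + 11*(-10 + 3*((-6 + 4)*5))/((((-6 + 4)*5))*(-60 + (-6 + 4)*5))) = 1/(-99473 + 11*(-10 + 3*(-2*5))/(((-2*5))*(-60 - 2*5))) = 1/(-99473 + 11*(-10 + 3*(-10))/(-10*(-60 - 10))) = 1/(-99473 + 11*(-⅒)*(-10 - 30)/(-70)) = 1/(-99473 + 11*(-⅒)*(-1/70)*(-40)) = 1/(-99473 - 22/35) = 1/(-3481577/35) = -35/3481577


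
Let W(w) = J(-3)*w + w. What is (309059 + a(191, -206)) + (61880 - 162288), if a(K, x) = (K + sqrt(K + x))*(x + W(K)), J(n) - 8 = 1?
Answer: 534115 + 1704*I*sqrt(15) ≈ 5.3412e+5 + 6599.6*I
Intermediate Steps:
J(n) = 9 (J(n) = 8 + 1 = 9)
W(w) = 10*w (W(w) = 9*w + w = 10*w)
a(K, x) = (K + sqrt(K + x))*(x + 10*K)
(309059 + a(191, -206)) + (61880 - 162288) = (309059 + (10*191**2 + 191*(-206) - 206*sqrt(191 - 206) + 10*191*sqrt(191 - 206))) + (61880 - 162288) = (309059 + (10*36481 - 39346 - 206*I*sqrt(15) + 10*191*sqrt(-15))) - 100408 = (309059 + (364810 - 39346 - 206*I*sqrt(15) + 10*191*(I*sqrt(15)))) - 100408 = (309059 + (364810 - 39346 - 206*I*sqrt(15) + 1910*I*sqrt(15))) - 100408 = (309059 + (325464 + 1704*I*sqrt(15))) - 100408 = (634523 + 1704*I*sqrt(15)) - 100408 = 534115 + 1704*I*sqrt(15)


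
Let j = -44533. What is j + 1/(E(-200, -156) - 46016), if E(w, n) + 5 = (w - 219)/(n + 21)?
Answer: -276657521863/6212416 ≈ -44533.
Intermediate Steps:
E(w, n) = -5 + (-219 + w)/(21 + n) (E(w, n) = -5 + (w - 219)/(n + 21) = -5 + (-219 + w)/(21 + n))
j + 1/(E(-200, -156) - 46016) = -44533 + 1/((-324 - 200 - 5*(-156))/(21 - 156) - 46016) = -44533 + 1/((-324 - 200 + 780)/(-135) - 46016) = -44533 + 1/(-1/135*256 - 46016) = -44533 + 1/(-256/135 - 46016) = -44533 + 1/(-6212416/135) = -44533 - 135/6212416 = -276657521863/6212416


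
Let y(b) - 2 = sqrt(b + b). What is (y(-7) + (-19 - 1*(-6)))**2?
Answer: (11 - I*sqrt(14))**2 ≈ 107.0 - 82.316*I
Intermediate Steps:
y(b) = 2 + sqrt(2)*sqrt(b) (y(b) = 2 + sqrt(b + b) = 2 + sqrt(2*b) = 2 + sqrt(2)*sqrt(b))
(y(-7) + (-19 - 1*(-6)))**2 = ((2 + sqrt(2)*sqrt(-7)) + (-19 - 1*(-6)))**2 = ((2 + sqrt(2)*(I*sqrt(7))) + (-19 + 6))**2 = ((2 + I*sqrt(14)) - 13)**2 = (-11 + I*sqrt(14))**2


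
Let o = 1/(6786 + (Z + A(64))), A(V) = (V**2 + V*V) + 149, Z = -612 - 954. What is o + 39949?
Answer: 541748390/13561 ≈ 39949.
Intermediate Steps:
Z = -1566
A(V) = 149 + 2*V**2 (A(V) = (V**2 + V**2) + 149 = 2*V**2 + 149 = 149 + 2*V**2)
o = 1/13561 (o = 1/(6786 + (-1566 + (149 + 2*64**2))) = 1/(6786 + (-1566 + (149 + 2*4096))) = 1/(6786 + (-1566 + (149 + 8192))) = 1/(6786 + (-1566 + 8341)) = 1/(6786 + 6775) = 1/13561 ≈ 7.3741e-5)
o + 39949 = 1/13561 + 39949 = 541748390/13561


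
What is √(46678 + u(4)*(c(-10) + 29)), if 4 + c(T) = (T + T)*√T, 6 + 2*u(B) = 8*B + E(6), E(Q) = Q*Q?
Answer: √(47453 - 620*I*√10) ≈ 217.88 - 4.4992*I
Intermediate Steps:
E(Q) = Q²
u(B) = 15 + 4*B (u(B) = -3 + (8*B + 6²)/2 = -3 + (8*B + 36)/2 = -3 + (36 + 8*B)/2 = -3 + (18 + 4*B) = 15 + 4*B)
c(T) = -4 + 2*T^(3/2) (c(T) = -4 + (T + T)*√T = -4 + (2*T)*√T = -4 + 2*T^(3/2))
√(46678 + u(4)*(c(-10) + 29)) = √(46678 + (15 + 4*4)*((-4 + 2*(-10)^(3/2)) + 29)) = √(46678 + (15 + 16)*((-4 + 2*(-10*I*√10)) + 29)) = √(46678 + 31*((-4 - 20*I*√10) + 29)) = √(46678 + 31*(25 - 20*I*√10)) = √(46678 + (775 - 620*I*√10)) = √(47453 - 620*I*√10)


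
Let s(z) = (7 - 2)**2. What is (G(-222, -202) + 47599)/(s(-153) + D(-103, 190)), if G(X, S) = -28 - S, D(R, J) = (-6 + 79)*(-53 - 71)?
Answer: -47773/9027 ≈ -5.2922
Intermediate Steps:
D(R, J) = -9052 (D(R, J) = 73*(-124) = -9052)
s(z) = 25 (s(z) = 5**2 = 25)
(G(-222, -202) + 47599)/(s(-153) + D(-103, 190)) = ((-28 - 1*(-202)) + 47599)/(25 - 9052) = ((-28 + 202) + 47599)/(-9027) = (174 + 47599)*(-1/9027) = 47773*(-1/9027) = -47773/9027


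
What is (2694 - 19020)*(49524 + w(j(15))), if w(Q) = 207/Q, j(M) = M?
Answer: -4043770614/5 ≈ -8.0875e+8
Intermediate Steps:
(2694 - 19020)*(49524 + w(j(15))) = (2694 - 19020)*(49524 + 207/15) = -16326*(49524 + 207*(1/15)) = -16326*(49524 + 69/5) = -16326*247689/5 = -4043770614/5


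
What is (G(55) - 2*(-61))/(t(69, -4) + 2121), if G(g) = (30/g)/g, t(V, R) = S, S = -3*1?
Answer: 36908/640695 ≈ 0.057606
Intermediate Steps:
S = -3
t(V, R) = -3
G(g) = 30/g**2
(G(55) - 2*(-61))/(t(69, -4) + 2121) = (30/55**2 - 2*(-61))/(-3 + 2121) = (30*(1/3025) + 122)/2118 = (6/605 + 122)*(1/2118) = (73816/605)*(1/2118) = 36908/640695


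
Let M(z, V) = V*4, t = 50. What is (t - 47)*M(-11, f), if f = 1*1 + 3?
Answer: 48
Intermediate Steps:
f = 4 (f = 1 + 3 = 4)
M(z, V) = 4*V
(t - 47)*M(-11, f) = (50 - 47)*(4*4) = 3*16 = 48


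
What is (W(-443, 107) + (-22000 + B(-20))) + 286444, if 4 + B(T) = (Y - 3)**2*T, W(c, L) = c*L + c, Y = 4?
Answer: 216576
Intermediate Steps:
W(c, L) = c + L*c (W(c, L) = L*c + c = c + L*c)
B(T) = -4 + T (B(T) = -4 + (4 - 3)**2*T = -4 + 1**2*T = -4 + 1*T = -4 + T)
(W(-443, 107) + (-22000 + B(-20))) + 286444 = (-443*(1 + 107) + (-22000 + (-4 - 20))) + 286444 = (-443*108 + (-22000 - 24)) + 286444 = (-47844 - 22024) + 286444 = -69868 + 286444 = 216576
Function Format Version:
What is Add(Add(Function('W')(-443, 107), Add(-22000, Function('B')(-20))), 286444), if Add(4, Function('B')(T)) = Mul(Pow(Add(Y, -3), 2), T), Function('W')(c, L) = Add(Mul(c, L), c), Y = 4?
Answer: 216576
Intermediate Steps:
Function('W')(c, L) = Add(c, Mul(L, c)) (Function('W')(c, L) = Add(Mul(L, c), c) = Add(c, Mul(L, c)))
Function('B')(T) = Add(-4, T) (Function('B')(T) = Add(-4, Mul(Pow(Add(4, -3), 2), T)) = Add(-4, Mul(Pow(1, 2), T)) = Add(-4, Mul(1, T)) = Add(-4, T))
Add(Add(Function('W')(-443, 107), Add(-22000, Function('B')(-20))), 286444) = Add(Add(Mul(-443, Add(1, 107)), Add(-22000, Add(-4, -20))), 286444) = Add(Add(Mul(-443, 108), Add(-22000, -24)), 286444) = Add(Add(-47844, -22024), 286444) = Add(-69868, 286444) = 216576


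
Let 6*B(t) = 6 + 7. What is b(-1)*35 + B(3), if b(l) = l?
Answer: -197/6 ≈ -32.833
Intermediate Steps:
B(t) = 13/6 (B(t) = (6 + 7)/6 = (⅙)*13 = 13/6)
b(-1)*35 + B(3) = -1*35 + 13/6 = -35 + 13/6 = -197/6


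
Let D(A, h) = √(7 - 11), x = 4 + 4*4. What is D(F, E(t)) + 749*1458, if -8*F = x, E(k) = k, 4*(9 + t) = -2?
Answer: 1092042 + 2*I ≈ 1.092e+6 + 2.0*I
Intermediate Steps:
t = -19/2 (t = -9 + (¼)*(-2) = -9 - ½ = -19/2 ≈ -9.5000)
x = 20 (x = 4 + 16 = 20)
F = -5/2 (F = -⅛*20 = -5/2 ≈ -2.5000)
D(A, h) = 2*I (D(A, h) = √(-4) = 2*I)
D(F, E(t)) + 749*1458 = 2*I + 749*1458 = 2*I + 1092042 = 1092042 + 2*I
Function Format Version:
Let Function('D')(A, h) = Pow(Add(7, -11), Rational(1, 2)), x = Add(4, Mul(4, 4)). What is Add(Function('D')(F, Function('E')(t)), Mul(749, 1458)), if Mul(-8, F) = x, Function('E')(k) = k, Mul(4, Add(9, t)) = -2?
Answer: Add(1092042, Mul(2, I)) ≈ Add(1.0920e+6, Mul(2.0000, I))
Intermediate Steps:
t = Rational(-19, 2) (t = Add(-9, Mul(Rational(1, 4), -2)) = Add(-9, Rational(-1, 2)) = Rational(-19, 2) ≈ -9.5000)
x = 20 (x = Add(4, 16) = 20)
F = Rational(-5, 2) (F = Mul(Rational(-1, 8), 20) = Rational(-5, 2) ≈ -2.5000)
Function('D')(A, h) = Mul(2, I) (Function('D')(A, h) = Pow(-4, Rational(1, 2)) = Mul(2, I))
Add(Function('D')(F, Function('E')(t)), Mul(749, 1458)) = Add(Mul(2, I), Mul(749, 1458)) = Add(Mul(2, I), 1092042) = Add(1092042, Mul(2, I))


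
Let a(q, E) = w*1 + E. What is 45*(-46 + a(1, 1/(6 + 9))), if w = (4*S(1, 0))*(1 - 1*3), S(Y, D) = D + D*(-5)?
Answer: -2067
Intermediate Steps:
S(Y, D) = -4*D (S(Y, D) = D - 5*D = -4*D)
w = 0 (w = (4*(-4*0))*(1 - 1*3) = (4*0)*(1 - 3) = 0*(-2) = 0)
a(q, E) = E (a(q, E) = 0*1 + E = 0 + E = E)
45*(-46 + a(1, 1/(6 + 9))) = 45*(-46 + 1/(6 + 9)) = 45*(-46 + 1/15) = 45*(-689/15) = -2067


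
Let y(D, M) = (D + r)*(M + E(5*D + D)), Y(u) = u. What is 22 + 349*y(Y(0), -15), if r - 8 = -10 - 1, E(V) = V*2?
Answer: 15727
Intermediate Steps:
E(V) = 2*V
r = -3 (r = 8 + (-10 - 1) = 8 - 11 = -3)
y(D, M) = (-3 + D)*(M + 12*D) (y(D, M) = (D - 3)*(M + 2*(5*D + D)) = (-3 + D)*(M + 2*(6*D)) = (-3 + D)*(M + 12*D))
22 + 349*y(Y(0), -15) = 22 + 349*(-36*0 - 3*(-15) + 12*0² + 0*(-15)) = 22 + 349*(0 + 45 + 12*0 + 0) = 22 + 349*(0 + 45 + 0 + 0) = 22 + 349*45 = 22 + 15705 = 15727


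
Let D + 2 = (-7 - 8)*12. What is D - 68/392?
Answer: -17853/98 ≈ -182.17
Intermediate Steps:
D = -182 (D = -2 + (-7 - 8)*12 = -2 - 15*12 = -2 - 180 = -182)
D - 68/392 = -182 - 68/392 = -182 - 68*1/392 = -182 - 17/98 = -17853/98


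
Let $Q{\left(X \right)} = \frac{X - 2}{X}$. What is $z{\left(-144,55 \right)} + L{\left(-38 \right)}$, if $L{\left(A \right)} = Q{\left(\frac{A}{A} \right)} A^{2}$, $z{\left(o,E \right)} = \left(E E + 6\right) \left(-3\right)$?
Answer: $-10537$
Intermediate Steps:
$Q{\left(X \right)} = \frac{-2 + X}{X}$
$z{\left(o,E \right)} = -18 - 3 E^{2}$ ($z{\left(o,E \right)} = \left(E^{2} + 6\right) \left(-3\right) = \left(6 + E^{2}\right) \left(-3\right) = -18 - 3 E^{2}$)
$L{\left(A \right)} = - A^{2}$ ($L{\left(A \right)} = \frac{-2 + \frac{A}{A}}{A \frac{1}{A}} A^{2} = \frac{-2 + 1}{1} A^{2} = 1 \left(-1\right) A^{2} = - A^{2}$)
$z{\left(-144,55 \right)} + L{\left(-38 \right)} = \left(-18 - 3 \cdot 55^{2}\right) - \left(-38\right)^{2} = \left(-18 - 9075\right) - 1444 = -9093 - 1444 = -10537$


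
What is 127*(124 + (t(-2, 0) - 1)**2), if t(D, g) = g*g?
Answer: 15875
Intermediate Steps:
t(D, g) = g**2
127*(124 + (t(-2, 0) - 1)**2) = 127*(124 + (0**2 - 1)**2) = 127*(124 + (0 - 1)**2) = 127*(124 + (-1)**2) = 127*(124 + 1) = 127*125 = 15875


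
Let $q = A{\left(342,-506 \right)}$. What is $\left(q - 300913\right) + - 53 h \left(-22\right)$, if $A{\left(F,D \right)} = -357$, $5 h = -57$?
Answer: $- \frac{1572812}{5} \approx -3.1456 \cdot 10^{5}$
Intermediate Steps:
$h = - \frac{57}{5}$ ($h = \frac{1}{5} \left(-57\right) = - \frac{57}{5} \approx -11.4$)
$q = -357$
$\left(q - 300913\right) + - 53 h \left(-22\right) = \left(-357 - 300913\right) + \left(-53\right) \left(- \frac{57}{5}\right) \left(-22\right) = -301270 + \frac{3021}{5} \left(-22\right) = -301270 - \frac{66462}{5} = - \frac{1572812}{5}$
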